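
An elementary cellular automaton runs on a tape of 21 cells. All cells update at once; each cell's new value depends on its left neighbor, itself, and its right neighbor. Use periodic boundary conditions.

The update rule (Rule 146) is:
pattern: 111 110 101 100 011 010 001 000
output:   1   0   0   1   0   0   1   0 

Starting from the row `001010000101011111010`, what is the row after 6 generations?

010001001000001110001
001010110100010101010
010000000010100000001
001000000100010000010
010100001010101000101
000010010000000101000

000010010000000101000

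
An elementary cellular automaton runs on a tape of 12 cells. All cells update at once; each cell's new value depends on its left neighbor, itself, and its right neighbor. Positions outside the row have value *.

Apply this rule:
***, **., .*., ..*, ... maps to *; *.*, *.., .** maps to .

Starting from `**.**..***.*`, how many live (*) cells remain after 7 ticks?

6

**..*.*.**..
**.**.*..*.*
**..*.*.**..  (repeats tick 1; period 2)
tick 7: **..*.*.**..
count of *: 6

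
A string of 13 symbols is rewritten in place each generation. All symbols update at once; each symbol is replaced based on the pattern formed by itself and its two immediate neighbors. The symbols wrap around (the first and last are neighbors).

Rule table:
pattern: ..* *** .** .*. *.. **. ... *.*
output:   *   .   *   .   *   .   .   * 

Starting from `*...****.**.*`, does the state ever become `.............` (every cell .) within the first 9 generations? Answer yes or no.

generation 1: .*.**...**.**
generation 2: *.**.*.**.**.
generation 3: .**.*.**.**.*
generation 4: **.*.**.**.*.
generation 5: *.*.**.**.*.*
generation 6: .*.**.**.*.**
generation 7: *.**.**.*.**.
generation 8: .**.**.*.**.*
generation 9: **.**.*.**.*.
generation 9 is **.**.*.**.*., still not uniform .

no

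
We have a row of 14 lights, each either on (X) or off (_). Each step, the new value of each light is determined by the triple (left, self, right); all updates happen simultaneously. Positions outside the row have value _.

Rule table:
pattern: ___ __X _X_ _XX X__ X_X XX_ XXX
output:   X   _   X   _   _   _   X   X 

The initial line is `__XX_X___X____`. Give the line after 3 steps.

X__X_X_X_X___X

X__X_X_X_X_XXX
X__X_X_X_X__XX
X__X_X_X_X___X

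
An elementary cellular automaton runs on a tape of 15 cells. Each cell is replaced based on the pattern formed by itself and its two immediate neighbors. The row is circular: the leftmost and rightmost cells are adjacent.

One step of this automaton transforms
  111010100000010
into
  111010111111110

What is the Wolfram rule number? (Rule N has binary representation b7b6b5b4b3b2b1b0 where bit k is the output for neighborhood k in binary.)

223

position 1: 111 → 1  (bit 7 = 1)
position 2: 110 → 1  (bit 6 = 1)
position 3: 101 → 0  (bit 5 = 0)
position 7: 100 → 1  (bit 4 = 1)
position 0: 011 → 1  (bit 3 = 1)
position 4: 010 → 1  (bit 2 = 1)
position 12: 001 → 1  (bit 1 = 1)
position 8: 000 → 1  (bit 0 = 1)
bits b7..b0 = 11011111 = 223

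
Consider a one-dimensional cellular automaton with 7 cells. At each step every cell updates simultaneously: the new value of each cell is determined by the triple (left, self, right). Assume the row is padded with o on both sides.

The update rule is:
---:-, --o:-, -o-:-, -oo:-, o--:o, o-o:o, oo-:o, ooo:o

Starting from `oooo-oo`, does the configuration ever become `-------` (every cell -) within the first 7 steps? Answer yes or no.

ooooo-o
oooooo-
ooooooo
ooooooo  (fixed point — unchanged through step 7)
step 7 is ooooooo, still not uniform -

no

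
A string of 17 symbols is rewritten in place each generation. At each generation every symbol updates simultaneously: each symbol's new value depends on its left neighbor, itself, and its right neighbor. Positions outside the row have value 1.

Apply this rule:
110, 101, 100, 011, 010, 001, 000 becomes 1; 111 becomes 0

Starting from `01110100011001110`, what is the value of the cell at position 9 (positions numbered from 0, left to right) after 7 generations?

1

11011111111111011
01110000000001110
11011111111111011  (repeats generation 1; period 2)
generation 7: 11011111111111011
position 9 holds 1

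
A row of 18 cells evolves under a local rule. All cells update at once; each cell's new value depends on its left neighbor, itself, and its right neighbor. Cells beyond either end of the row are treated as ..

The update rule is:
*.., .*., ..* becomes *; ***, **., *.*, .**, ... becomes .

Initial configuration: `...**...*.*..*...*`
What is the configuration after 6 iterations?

.**.**.***........

iteration 1: ..*..*.**.*****.**
iteration 2: .*****............
iteration 3: *.....*...........
iteration 4: **...***..........
iteration 5: ..*.*...*.........
iteration 6: .**.**.***........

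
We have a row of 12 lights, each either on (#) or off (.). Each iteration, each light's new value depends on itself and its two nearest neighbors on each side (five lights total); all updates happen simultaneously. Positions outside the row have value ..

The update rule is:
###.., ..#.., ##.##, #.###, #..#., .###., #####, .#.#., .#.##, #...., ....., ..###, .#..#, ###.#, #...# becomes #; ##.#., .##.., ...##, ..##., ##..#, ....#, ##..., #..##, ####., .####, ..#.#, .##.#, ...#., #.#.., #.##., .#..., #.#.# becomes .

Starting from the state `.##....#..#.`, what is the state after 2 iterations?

##..##.#..#.

....#..####.
##..##.#..#.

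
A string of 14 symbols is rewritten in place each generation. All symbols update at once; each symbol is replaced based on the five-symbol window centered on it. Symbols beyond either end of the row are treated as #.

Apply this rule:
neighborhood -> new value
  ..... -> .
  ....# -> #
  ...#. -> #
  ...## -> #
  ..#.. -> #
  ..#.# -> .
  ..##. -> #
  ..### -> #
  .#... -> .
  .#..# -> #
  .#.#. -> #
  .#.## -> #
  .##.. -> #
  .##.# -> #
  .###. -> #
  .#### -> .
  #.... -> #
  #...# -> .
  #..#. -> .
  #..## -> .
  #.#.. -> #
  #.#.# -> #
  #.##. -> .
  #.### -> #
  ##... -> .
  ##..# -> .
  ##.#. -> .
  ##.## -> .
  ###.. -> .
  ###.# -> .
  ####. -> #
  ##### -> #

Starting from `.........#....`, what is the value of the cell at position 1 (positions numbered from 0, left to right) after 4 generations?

#

.#.....###.###
.#.#.####..#.#
.#####.#....##
.#.##..#.####.
position 1 holds #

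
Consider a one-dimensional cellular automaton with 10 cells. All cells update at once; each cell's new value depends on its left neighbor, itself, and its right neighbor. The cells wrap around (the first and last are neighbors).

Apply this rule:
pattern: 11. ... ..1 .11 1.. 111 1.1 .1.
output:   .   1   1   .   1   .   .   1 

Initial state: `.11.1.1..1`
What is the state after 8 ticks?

11111.....

....1.1111
11111.....
.....11111
11111.....  (repeats tick 2; period 2)
tick 8: 11111.....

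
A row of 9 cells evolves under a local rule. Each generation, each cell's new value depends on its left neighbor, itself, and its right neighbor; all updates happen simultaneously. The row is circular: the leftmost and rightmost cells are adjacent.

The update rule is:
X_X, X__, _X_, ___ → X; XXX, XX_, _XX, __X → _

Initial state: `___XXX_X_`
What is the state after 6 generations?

XX____XXX
__XXX____
X____XXXX
_XXX_____
____XXXXX
XXX______

XXX______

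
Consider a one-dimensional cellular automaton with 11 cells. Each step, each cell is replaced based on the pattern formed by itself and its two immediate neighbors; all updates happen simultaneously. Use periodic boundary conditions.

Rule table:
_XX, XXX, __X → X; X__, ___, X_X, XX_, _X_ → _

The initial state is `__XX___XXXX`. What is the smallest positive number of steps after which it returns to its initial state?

11

_XX___XXXX_
XX___XXXX__
X___XXXX__X
___XXXX__XX
__XXXX__XX_
_XXXX__XX__
XXXX__XX___
XXX__XX___X
XX__XX___XX
X__XX___XXX
__XX___XXXX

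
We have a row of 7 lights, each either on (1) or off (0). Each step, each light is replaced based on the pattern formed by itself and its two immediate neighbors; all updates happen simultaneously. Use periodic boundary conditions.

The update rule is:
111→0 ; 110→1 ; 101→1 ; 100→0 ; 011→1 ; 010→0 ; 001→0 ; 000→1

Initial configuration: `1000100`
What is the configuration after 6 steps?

0000011

0010000
1000111
1010100
0101000
0010011
0000011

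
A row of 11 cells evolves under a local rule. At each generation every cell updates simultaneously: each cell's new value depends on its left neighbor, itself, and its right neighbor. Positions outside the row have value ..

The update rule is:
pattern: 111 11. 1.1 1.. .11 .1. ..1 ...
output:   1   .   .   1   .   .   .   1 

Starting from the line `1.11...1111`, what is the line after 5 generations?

1111..11...

....11..11.
111...1...1
.1.11..11..
.....1...11
1111..11...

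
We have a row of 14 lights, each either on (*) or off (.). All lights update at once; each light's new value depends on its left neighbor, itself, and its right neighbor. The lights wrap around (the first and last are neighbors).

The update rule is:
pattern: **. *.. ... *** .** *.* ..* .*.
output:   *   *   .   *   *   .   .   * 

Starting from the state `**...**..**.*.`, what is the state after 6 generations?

***..***.**.*.
****.***.**.*.
****.***.**.*.  (fixed point — unchanged through generation 6)

****.***.**.*.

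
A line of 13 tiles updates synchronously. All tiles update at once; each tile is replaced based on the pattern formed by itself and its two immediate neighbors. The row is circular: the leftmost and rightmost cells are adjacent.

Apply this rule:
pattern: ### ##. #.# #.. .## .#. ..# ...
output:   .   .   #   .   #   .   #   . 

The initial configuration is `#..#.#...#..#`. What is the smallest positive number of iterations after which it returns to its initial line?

13

..#.#...#..##
.#.#...#..##.
#.#...#..##..
.#...#..##..#
#...#..##..#.
...#..##..#.#
..#..##..#.#.
.#..##..#.#..
#..##..#.#...
..##..#.#...#
.##..#.#...#.
##..#.#...#..
#..#.#...#..#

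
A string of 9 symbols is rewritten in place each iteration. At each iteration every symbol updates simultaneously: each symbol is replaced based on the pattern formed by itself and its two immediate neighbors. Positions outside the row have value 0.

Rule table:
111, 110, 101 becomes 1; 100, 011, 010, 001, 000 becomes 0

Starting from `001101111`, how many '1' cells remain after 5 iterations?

1

000110111
000011011
000001101
000000110
000000010
count of 1: 1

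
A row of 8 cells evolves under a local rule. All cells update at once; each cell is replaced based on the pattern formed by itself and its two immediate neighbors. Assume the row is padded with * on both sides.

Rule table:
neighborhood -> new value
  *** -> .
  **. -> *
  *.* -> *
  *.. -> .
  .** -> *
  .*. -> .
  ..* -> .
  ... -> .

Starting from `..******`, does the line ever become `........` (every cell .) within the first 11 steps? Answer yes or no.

yes

..*.....
........
all cells are . at step 2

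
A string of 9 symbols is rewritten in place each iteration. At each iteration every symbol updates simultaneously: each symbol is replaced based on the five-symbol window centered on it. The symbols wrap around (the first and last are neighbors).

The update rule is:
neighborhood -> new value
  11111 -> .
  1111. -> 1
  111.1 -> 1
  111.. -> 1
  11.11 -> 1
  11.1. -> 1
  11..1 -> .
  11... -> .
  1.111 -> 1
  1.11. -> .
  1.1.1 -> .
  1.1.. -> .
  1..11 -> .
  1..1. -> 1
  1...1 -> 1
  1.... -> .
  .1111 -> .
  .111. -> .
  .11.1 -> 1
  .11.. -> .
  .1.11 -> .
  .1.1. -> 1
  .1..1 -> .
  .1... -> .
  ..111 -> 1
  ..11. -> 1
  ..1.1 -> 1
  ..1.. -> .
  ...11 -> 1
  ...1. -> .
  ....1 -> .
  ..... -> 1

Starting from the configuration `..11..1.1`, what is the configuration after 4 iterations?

..1.1111.

iteration 1: ..1..111.
iteration 2: 1....1.1.
iteration 3: .....11.1
iteration 4: ..1.1111.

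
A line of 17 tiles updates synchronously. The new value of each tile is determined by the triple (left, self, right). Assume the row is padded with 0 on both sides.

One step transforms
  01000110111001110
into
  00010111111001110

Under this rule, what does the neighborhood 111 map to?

1

At position 9 the neighborhood is 111; the next row has 1 there.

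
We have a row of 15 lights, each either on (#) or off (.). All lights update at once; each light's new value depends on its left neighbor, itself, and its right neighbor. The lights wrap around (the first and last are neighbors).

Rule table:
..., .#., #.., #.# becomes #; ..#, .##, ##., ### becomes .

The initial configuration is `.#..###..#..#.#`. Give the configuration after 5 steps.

###....#.##.###
...###.##..#...
##....#..#.####
..###.##.##....
#....#..#..####

#....#..#..####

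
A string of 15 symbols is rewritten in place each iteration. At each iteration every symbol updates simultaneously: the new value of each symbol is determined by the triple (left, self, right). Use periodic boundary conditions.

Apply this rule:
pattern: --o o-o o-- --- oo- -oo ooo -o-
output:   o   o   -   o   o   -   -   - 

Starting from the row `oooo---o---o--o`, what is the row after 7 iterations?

---o-oo--oo--o-
ooo-o-o-o-o-o--
--oo-o-o-o-o--o
-o-oo-o-o-o--o-
o-o-oo-o-o--o--
-o-o-oo-o--o--o
o-o-o-oo--o--o-

o-o-o-oo--o--o-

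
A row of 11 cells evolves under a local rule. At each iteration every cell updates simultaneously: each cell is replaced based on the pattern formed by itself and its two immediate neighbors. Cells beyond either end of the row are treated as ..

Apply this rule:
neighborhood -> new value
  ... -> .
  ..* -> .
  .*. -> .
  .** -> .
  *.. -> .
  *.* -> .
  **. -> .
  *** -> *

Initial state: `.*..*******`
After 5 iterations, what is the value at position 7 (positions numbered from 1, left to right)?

.....*****.
......***..
.......*...
...........
...........
position 7 holds .

.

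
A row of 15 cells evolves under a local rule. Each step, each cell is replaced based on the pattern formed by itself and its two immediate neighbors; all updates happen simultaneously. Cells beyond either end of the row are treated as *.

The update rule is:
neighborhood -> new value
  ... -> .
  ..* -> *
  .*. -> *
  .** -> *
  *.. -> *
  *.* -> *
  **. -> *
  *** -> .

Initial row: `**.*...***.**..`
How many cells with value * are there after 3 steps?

step 1: .****.**.******
step 2: **..******.....
step 3: .****....**...*
count of *: 7

7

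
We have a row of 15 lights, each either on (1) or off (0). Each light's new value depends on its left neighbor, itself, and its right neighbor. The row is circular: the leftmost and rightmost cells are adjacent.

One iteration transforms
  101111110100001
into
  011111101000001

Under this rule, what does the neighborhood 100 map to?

At position 10 the neighborhood is 100; the next row has 0 there.

0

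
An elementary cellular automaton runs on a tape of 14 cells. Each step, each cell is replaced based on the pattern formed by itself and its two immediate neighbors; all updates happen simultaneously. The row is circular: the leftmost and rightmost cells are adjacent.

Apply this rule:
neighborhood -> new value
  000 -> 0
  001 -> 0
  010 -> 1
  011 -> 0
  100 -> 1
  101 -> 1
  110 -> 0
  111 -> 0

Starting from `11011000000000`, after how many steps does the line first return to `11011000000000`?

00100100000000
00110110000000
00001001000000
00001101100000
00000010010000
00000011011000
00000000100100
00000000110110
00000000001001
10000000001101
01000000000010
01100000000011
10010000000000
11011000000000

14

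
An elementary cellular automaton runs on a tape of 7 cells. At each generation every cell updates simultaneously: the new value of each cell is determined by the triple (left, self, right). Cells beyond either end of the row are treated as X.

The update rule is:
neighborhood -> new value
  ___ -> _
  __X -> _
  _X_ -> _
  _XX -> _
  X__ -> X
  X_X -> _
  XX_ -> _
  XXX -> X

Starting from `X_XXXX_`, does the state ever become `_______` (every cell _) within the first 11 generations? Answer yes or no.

no

___XX__
X____X_
_X_____
__X____
X__X___
_X__X__
__X__X_
X__X___  (repeats generation 5; period 3)
generation 11: X__X___
generation 11 is X__X___, still not uniform _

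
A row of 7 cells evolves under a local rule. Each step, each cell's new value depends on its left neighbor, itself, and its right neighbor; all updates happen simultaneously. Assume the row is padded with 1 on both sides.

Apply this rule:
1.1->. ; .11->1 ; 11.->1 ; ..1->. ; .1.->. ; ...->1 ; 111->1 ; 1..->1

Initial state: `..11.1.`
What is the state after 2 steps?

1.11...
1.1111.

1.1111.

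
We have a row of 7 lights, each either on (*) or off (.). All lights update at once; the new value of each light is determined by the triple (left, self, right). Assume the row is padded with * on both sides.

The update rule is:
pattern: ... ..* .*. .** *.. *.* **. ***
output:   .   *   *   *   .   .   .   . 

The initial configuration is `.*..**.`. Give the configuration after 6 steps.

.*.*.*.

.*.**..
.*.*..*
.*.*.**
.*.*.*.
.*.*.*.  (fixed point — unchanged through step 6)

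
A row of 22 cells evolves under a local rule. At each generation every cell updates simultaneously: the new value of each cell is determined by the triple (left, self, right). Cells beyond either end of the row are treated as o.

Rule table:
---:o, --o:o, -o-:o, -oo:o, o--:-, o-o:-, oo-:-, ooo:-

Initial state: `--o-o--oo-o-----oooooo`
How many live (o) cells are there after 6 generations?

8

-oo-o-oo--o-ooooo-----
-o--o-o--oo-o-----oooo
-o-oo-o-oo--o-ooooo---
-o-o--o-o--oo-o-----oo
-o-o-oo-o-oo--o-ooooo-
-o-o-o--o-o--oo-o-----
count of o: 8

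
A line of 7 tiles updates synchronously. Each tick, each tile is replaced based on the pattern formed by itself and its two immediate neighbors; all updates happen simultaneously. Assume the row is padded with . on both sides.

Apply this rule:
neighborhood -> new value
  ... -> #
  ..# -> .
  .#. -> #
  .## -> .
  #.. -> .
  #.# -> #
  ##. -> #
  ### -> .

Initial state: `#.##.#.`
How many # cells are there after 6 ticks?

tick 1: ##.###.
tick 2: .##..#.
tick 3: ..#..#.
tick 4: #.#..#.
tick 5: ###..#.
tick 6: ..#..#.
count of #: 2

2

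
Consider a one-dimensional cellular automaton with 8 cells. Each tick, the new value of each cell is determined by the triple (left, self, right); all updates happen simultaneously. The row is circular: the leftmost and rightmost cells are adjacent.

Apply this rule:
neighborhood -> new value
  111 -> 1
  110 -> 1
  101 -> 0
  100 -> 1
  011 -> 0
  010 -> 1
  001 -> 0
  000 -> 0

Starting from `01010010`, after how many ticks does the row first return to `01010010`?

01011011
01001001
01101101
00100101
10110101
10010100
11010110
01010010

8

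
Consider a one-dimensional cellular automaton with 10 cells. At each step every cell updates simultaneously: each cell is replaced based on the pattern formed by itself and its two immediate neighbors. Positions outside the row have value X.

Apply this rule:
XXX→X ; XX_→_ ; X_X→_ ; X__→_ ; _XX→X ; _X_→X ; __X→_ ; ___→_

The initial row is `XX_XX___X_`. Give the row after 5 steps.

___X____X_

X__X____X_
___X____X_
___X____X_  (fixed point — unchanged through step 5)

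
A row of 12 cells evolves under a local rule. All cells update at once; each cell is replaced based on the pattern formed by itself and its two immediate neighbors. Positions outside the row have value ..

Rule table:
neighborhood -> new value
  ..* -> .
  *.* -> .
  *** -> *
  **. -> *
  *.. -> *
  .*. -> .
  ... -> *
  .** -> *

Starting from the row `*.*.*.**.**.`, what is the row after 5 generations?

generation 1: ......**.***
generation 2: *****.**.***
generation 3: *****.**.***  (fixed point — unchanged through generation 5)

*****.**.***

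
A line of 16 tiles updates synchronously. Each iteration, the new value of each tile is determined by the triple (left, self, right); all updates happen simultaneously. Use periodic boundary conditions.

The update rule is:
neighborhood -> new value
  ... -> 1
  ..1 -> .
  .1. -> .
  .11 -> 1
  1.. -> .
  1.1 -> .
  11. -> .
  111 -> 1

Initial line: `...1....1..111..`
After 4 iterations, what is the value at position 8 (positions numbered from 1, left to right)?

.

iteration 1: 11...11....11..1
iteration 2: 1..1.1..11.1...1
iteration 3: ........1....1.1
iteration 4: .111111...11....
position 8 holds .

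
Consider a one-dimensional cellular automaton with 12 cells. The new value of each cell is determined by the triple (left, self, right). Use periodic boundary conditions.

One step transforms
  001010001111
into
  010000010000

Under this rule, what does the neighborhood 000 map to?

0

At position 6 the neighborhood is 000; the next row has 0 there.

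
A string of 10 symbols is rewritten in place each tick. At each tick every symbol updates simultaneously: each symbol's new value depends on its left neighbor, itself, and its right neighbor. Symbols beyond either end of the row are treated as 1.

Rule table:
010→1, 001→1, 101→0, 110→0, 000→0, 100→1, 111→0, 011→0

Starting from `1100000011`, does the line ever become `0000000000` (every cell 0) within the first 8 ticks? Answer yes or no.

0010000100
1111001111
0000110000
1001001001
0111111110
0000000000
all cells are 0 at tick 6

yes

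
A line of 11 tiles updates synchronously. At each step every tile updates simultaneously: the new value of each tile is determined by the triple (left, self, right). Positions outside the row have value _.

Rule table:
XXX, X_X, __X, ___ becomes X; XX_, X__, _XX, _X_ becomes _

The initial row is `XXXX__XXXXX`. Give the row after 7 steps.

_XX__X_XXX_
X___X_X_X__
__XX_X_X__X
XX__X_X__X_
___X_X__X__
XXX_X__X__X
_X_X__X__X_

_X_X__X__X_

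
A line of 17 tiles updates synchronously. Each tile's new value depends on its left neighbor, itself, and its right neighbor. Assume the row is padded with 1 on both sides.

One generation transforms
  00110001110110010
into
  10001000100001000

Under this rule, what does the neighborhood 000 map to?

At position 5 the neighborhood is 000; the next row has 0 there.

0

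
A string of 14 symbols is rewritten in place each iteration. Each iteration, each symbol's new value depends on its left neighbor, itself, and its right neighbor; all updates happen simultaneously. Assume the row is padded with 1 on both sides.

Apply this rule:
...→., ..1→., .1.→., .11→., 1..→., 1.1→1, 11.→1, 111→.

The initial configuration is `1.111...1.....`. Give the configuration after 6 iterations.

1.............

11..1.........
.1............
1.............
1.............  (fixed point — unchanged through iteration 6)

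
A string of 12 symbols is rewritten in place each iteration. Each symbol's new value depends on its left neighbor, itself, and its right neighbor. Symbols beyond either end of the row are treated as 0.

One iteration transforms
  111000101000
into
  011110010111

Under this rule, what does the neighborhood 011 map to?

At position 0 the neighborhood is 011; the next row has 0 there.

0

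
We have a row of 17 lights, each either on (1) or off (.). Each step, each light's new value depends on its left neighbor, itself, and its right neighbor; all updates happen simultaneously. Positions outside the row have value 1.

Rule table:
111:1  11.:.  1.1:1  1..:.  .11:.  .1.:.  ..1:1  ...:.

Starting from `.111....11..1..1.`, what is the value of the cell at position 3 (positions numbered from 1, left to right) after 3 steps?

.

1.1....1...1..1.1
.1....1...1..1.1.
1....1...1..1.1.1
position 3 holds .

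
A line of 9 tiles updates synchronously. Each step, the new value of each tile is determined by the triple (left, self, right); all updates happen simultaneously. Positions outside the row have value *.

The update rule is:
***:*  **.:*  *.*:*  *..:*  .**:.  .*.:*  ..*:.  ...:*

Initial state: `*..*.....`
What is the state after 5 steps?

**.*****.
***.*****
****.****
*****.***
******.**

******.**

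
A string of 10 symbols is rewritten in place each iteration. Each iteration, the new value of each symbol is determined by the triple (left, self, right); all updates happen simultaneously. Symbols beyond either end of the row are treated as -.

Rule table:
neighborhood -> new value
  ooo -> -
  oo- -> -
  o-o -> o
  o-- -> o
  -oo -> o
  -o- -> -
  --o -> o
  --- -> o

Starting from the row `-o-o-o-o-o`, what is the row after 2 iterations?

o-o-o-o-o-
-o-o-o-o-o

-o-o-o-o-o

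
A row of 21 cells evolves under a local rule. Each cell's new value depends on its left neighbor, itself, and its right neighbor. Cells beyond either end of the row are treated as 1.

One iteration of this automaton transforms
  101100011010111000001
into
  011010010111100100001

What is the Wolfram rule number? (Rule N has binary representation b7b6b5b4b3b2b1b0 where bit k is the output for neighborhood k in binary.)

position 13: 111 → 0  (bit 7 = 0)
position 0: 110 → 0  (bit 6 = 0)
position 1: 101 → 1  (bit 5 = 1)
position 4: 100 → 1  (bit 4 = 1)
position 2: 011 → 1  (bit 3 = 1)
position 10: 010 → 1  (bit 2 = 1)
position 6: 001 → 0  (bit 1 = 0)
position 5: 000 → 0  (bit 0 = 0)
bits b7..b0 = 00111100 = 60

60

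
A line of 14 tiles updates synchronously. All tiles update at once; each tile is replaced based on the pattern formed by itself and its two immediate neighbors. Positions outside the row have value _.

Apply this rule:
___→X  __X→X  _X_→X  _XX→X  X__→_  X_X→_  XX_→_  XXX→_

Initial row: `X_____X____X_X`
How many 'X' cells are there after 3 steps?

step 1: X_XXXXX_XXXX_X
step 2: X_X_____X____X
step 3: X_X_XXXXX_XXXX
count of X: 11

11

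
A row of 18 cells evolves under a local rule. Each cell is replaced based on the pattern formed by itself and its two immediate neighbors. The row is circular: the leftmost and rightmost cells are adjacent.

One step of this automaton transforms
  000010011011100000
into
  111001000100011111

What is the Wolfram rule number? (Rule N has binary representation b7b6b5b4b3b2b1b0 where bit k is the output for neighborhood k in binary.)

49

position 11: 111 → 0  (bit 7 = 0)
position 8: 110 → 0  (bit 6 = 0)
position 9: 101 → 1  (bit 5 = 1)
position 5: 100 → 1  (bit 4 = 1)
position 7: 011 → 0  (bit 3 = 0)
position 4: 010 → 0  (bit 2 = 0)
position 3: 001 → 0  (bit 1 = 0)
position 0: 000 → 1  (bit 0 = 1)
bits b7..b0 = 00110001 = 49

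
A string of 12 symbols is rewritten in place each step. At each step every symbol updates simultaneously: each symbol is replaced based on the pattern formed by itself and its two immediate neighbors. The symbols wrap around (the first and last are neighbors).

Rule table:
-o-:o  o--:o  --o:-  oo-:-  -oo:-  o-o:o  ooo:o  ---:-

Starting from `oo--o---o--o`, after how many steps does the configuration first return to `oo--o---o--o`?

o-o-oo--oo--
oooo--o---o-
-oo-o-oo--oo
o--ooo--o---
oo--o-o-oo--
--o-oooo--o-
--oo-oo-o-oo
o---o--ooo--
oo--oo--o-o-
--o---o-oooo
o-oo--oo-oo-
oo--o---o--o

12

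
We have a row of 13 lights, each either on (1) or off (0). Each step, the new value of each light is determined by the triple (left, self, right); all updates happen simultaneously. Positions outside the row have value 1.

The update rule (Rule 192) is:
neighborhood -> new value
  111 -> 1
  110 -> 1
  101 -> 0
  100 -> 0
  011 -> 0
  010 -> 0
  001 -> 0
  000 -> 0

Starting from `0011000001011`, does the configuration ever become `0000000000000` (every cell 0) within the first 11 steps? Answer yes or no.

yes

step 1: 0001000000001
step 2: 0000000000000
all cells are 0 at step 2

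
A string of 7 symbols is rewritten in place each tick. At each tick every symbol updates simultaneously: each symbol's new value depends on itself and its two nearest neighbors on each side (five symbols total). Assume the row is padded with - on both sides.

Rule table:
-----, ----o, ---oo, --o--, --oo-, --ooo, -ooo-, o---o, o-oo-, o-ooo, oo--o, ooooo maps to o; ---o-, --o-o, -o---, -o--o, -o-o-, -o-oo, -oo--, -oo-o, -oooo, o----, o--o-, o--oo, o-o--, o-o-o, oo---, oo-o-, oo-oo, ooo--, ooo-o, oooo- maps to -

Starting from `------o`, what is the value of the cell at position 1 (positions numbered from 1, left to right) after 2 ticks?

o

ooooo-o
o-o----
position 1 holds o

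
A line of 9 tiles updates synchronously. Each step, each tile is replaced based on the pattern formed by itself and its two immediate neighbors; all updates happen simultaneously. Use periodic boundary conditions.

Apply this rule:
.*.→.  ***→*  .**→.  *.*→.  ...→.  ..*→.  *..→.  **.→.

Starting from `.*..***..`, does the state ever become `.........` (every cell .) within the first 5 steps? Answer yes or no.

yes

step 1: .....*...
step 2: .........
all cells are . at step 2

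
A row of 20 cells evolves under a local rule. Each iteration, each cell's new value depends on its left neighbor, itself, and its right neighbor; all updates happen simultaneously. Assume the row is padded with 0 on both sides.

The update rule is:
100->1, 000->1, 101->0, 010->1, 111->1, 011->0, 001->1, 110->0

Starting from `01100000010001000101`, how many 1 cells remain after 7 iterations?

11

10011111111111111101
11101111111111111001
01000111111111110111
11111011111111100010
01110001111111011111
10101110111110001110
10100100011101110101
count of 1: 11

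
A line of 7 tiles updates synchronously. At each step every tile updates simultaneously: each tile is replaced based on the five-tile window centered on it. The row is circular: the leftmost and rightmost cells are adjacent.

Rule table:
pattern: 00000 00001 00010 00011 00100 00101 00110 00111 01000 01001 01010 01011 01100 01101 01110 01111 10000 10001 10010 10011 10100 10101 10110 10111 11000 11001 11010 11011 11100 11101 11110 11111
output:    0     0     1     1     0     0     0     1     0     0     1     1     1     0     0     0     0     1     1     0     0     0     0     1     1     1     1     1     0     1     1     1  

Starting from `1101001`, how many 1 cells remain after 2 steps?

5

0110001
1011110
count of 1: 5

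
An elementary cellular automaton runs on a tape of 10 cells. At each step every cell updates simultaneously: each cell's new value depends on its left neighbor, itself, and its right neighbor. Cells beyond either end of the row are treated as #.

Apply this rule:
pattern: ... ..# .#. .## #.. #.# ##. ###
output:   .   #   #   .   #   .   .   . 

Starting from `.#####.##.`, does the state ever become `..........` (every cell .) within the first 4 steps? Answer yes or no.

..........
all cells are . at step 1

yes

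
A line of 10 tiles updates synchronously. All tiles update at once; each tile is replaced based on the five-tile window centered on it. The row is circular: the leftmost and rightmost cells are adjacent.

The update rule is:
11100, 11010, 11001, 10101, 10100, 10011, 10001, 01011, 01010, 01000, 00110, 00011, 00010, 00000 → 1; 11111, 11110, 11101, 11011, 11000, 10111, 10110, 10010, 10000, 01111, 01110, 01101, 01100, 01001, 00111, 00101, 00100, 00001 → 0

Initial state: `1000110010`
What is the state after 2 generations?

1111101001
0000011010

0000011010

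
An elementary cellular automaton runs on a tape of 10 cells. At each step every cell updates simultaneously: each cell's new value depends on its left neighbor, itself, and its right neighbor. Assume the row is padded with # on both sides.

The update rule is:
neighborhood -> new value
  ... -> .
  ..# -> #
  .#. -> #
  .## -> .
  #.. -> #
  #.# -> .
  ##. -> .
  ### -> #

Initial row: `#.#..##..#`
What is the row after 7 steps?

#.######..

step 1: ..###..##.
step 2: ##.#.##...
step 3: #..#...#.#
step 4: .####.##..
step 5: ..##....##
step 6: ##..#..#.#
step 7: #.######..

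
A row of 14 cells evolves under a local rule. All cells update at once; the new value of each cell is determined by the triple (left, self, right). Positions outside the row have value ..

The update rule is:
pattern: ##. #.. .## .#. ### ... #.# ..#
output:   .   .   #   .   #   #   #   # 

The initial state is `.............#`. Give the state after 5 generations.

#########..#..

generation 1: #############.
generation 2: ############..
generation 3: ###########..#
generation 4: ##########..#.
generation 5: #########..#..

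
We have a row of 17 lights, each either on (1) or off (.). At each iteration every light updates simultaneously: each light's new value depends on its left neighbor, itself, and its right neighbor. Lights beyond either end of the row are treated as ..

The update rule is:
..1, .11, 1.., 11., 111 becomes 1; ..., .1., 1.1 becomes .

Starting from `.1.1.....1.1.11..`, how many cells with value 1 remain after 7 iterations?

iteration 1: 1...1...1....111.
iteration 2: .1.1.1.1.1..11111
iteration 3: 1.........1111111
iteration 4: .1.......11111111
iteration 5: 1.1.....111111111
iteration 6: ...1...1111111111
iteration 7: ..1.1.11111111111
count of 1: 13

13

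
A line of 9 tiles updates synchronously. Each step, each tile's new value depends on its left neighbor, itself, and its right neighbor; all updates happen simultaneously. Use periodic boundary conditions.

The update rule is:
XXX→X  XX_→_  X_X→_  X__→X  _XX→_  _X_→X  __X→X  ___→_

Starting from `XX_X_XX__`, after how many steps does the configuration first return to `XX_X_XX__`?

step 1: ___X___XX
step 2: X_XXX_X__
step 3: X__X__XXX
step 4: _XXXXX_XX
step 5: __XXX____
step 6: _X_X_X___
step 7: XX_X_XX__

7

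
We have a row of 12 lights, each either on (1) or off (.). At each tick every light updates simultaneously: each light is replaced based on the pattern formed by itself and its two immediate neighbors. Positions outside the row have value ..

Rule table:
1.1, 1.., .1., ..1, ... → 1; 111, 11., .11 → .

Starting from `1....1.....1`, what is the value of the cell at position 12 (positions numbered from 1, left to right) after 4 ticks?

.

111111111111
............
111111111111  (repeats tick 1; period 2)
tick 4: ............
position 12 holds .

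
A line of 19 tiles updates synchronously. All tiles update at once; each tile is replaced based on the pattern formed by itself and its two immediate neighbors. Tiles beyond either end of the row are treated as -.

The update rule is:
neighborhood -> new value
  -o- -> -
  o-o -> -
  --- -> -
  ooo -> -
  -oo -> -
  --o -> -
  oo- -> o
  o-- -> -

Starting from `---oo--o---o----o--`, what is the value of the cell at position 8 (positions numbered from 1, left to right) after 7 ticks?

-

----o--------------
-------------------
-------------------  (fixed point — unchanged through tick 7)
position 8 holds -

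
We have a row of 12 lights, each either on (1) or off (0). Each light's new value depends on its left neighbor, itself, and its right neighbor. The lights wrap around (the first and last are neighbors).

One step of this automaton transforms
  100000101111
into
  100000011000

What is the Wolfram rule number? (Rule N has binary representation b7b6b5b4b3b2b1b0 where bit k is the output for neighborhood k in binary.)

104

position 9: 111 → 0  (bit 7 = 0)
position 0: 110 → 1  (bit 6 = 1)
position 7: 101 → 1  (bit 5 = 1)
position 1: 100 → 0  (bit 4 = 0)
position 8: 011 → 1  (bit 3 = 1)
position 6: 010 → 0  (bit 2 = 0)
position 5: 001 → 0  (bit 1 = 0)
position 2: 000 → 0  (bit 0 = 0)
bits b7..b0 = 01101000 = 104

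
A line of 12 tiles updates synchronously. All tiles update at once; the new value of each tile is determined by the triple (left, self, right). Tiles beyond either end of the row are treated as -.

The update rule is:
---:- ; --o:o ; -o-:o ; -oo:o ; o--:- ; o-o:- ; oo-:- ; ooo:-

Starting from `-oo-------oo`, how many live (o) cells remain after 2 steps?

3

step 1: oo-------oo-
step 2: o-------oo--
count of o: 3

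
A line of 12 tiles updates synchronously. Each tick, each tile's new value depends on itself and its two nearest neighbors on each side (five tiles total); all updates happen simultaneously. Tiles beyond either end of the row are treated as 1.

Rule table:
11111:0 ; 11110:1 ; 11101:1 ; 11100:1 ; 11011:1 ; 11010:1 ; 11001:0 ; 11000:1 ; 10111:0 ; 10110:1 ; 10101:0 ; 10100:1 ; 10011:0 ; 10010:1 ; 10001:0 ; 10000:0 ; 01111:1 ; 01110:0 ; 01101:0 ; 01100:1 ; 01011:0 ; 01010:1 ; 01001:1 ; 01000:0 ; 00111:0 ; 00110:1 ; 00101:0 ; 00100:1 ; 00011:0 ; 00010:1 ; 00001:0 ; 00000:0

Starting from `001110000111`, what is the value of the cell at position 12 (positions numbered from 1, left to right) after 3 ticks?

tick 1: 000011000010
tick 2: 100011100100
tick 3: 110000101110
position 12 holds 0

0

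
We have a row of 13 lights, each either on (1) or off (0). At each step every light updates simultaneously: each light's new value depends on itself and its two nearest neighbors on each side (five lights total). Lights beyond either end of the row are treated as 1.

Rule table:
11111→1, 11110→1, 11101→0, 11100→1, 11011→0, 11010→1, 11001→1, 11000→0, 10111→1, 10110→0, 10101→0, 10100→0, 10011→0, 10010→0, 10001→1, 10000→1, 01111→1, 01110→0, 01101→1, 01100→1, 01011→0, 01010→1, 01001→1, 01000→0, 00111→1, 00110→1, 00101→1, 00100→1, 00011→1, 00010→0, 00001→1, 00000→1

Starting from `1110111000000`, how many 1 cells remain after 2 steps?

10

1100101011111
1110110011111
count of 1: 10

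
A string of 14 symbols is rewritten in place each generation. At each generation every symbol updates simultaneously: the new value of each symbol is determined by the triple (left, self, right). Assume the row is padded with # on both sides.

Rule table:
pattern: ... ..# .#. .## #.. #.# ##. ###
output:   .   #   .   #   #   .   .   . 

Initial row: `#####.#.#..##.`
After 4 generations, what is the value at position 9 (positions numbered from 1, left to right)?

.........###..
#.......##..##
.#.....##.###.
..#...##..#...
position 9 holds .

.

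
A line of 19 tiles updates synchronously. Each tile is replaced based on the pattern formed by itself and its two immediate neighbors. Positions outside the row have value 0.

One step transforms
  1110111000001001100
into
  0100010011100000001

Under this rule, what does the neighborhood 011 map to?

At position 0 the neighborhood is 011; the next row has 0 there.

0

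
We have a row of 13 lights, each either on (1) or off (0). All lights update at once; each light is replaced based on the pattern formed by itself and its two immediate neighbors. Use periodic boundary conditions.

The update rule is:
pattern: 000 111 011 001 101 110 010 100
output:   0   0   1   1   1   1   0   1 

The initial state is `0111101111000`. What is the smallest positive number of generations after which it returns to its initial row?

generation 1: 1100111001100
generation 2: 1111101111111
generation 3: 0000111000000
generation 4: 0001101100000
generation 5: 0011111110000
generation 6: 0110000011000
generation 7: 1111000111100
generation 8: 1001101100111
generation 9: 1111111111100
generation 10: 1000000000111
generation 11: 1100000001100
generation 12: 1110000011111
generation 13: 0011000110000
generation 14: 0111101111000

14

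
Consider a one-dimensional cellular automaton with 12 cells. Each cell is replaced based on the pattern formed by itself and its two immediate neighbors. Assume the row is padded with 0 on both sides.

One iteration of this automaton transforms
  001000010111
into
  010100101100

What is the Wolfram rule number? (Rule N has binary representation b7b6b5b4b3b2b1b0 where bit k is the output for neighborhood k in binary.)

58

position 10: 111 → 0  (bit 7 = 0)
position 11: 110 → 0  (bit 6 = 0)
position 8: 101 → 1  (bit 5 = 1)
position 3: 100 → 1  (bit 4 = 1)
position 9: 011 → 1  (bit 3 = 1)
position 2: 010 → 0  (bit 2 = 0)
position 1: 001 → 1  (bit 1 = 1)
position 0: 000 → 0  (bit 0 = 0)
bits b7..b0 = 00111010 = 58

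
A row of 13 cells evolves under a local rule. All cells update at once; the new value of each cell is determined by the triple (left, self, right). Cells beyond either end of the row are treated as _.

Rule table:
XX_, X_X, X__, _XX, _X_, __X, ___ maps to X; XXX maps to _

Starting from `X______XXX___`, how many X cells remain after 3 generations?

generation 1: XXXXXXXX_XXXX
generation 2: X______XXX__X
generation 3: XXXXXXXX_XXXX
count of X: 12

12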